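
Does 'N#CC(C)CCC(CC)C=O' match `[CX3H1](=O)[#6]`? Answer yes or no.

Yes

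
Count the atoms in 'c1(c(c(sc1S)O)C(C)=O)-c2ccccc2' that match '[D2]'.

Check the 16 heavy atoms by environment: 1× s (aromatic, D2) → match; 5× c (aromatic, D3) → no; 5× c (aromatic, D2) → match; 2× O (D1) → no; 1× S (D1) → no; 1× C (D3) → no; 1× C (D1) → no.
Summing the matching environments: 1 + 5 = 6 matching atoms.

6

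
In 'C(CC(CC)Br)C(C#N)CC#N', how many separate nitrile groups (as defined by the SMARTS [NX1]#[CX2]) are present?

2

[NX1]#[CX2] is the SMARTS for a nitrile: a nitrogen triple-bonded to a two-connected carbon.
The molecule carries 2 separate instances of a nitrile (-C#N) meeting every constraint; each maps to a distinct set of atoms, giving 2 matches.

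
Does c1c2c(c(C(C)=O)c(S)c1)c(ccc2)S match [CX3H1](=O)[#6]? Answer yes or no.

The pattern [CX3H1](=O)[#6] describes an sp2 carbon with one H, double-bonded to O and single-bonded to carbon — an aldehyde.
The closest candidate here is an acetyl/ketone group (-C(=O)CH3), but the carbonyl carbon has H0 (two carbon neighbours), not H1. No other fragment satisfies the full query, so there is no match.

No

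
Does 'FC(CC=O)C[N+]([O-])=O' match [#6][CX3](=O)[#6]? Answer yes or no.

The pattern [#6][CX3](=O)[#6] describes a carbonyl carbon (no H) flanked by two carbons — a ketone.
The closest candidate here is an aldehyde (-CHO), but the carbonyl carbon has H1, so it is not flanked by two carbons. No other fragment satisfies the full query, so there is no match.

No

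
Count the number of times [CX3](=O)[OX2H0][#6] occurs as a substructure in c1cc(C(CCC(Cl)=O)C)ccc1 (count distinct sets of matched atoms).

[CX3](=O)[OX2H0][#6] is the SMARTS for an ester: a carbonyl carbon bonded to an oxygen that is itself bonded to carbon (no H on that O).
No fragment in the molecule satisfies every constraint, giving 0 matches.

0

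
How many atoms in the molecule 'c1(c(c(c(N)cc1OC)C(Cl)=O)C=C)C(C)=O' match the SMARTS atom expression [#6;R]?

The query [#6;R] means: carbon that is part of a ring.
Check the 17 heavy atoms by environment: 6× c (aromatic, in 6-ring) → match; 3× O (acyclic) → no; 6× C (acyclic) → no; 1× Cl (acyclic) → no; 1× N (acyclic) → no.
That gives 6 matching atoms.

6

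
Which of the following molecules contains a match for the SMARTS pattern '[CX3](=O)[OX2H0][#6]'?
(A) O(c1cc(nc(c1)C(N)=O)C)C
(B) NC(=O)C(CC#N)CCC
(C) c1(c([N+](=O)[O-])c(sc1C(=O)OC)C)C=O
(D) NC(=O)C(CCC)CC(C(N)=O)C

[CX3](=O)[OX2H0][#6] describes a carbonyl carbon bonded to an oxygen that is itself bonded to carbon (no H on that O) (an ester).
(A) has a methoxy ether (-OCH3) but the ether oxygen is not adjacent to a C=O carbon.
(B) has a primary amide (-C(=O)NH2) but the carbonyl is bonded to N, not to an O-C linkage.
(C) contains a methyl-ester group (-C(=O)OCH3), which satisfies every atom and bond constraint.
(D) has a primary amide (-C(=O)NH2) but the carbonyl is bonded to N, not to an O-C linkage.
So the answer is (C).

C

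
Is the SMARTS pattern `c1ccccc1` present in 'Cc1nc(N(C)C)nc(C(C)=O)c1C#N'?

No

The pattern c1ccccc1 describes six aromatic carbons in a ring — a benzene ring.
The closest candidate here is a methyl group (-CH3), but no six-membered all-carbon aromatic ring is present. No other fragment satisfies the full query, so there is no match.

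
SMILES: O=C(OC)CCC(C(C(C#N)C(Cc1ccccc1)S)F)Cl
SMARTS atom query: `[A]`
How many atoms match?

16

The query [A] means: A matches any aliphatic (non-aromatic) heavy atom.
Check the 22 heavy atoms by environment: 10× C → match; 1× F → match; 1× S → match; 1× N → match; 6× c (aromatic) → no; 1× Cl → match; 2× O → match.
Summing the matching environments: 10 + 1 + 1 + 1 + 1 + 2 = 16 matching atoms.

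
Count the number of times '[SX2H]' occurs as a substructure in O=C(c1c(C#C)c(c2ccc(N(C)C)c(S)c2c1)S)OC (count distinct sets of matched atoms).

[SX2H] is the SMARTS for a thiol: an aliphatic sulfur with two connections, one being H.
The molecule carries 2 separate instances of a thiol (-SH) meeting every constraint; each maps to a distinct set of atoms, giving 2 matches.

2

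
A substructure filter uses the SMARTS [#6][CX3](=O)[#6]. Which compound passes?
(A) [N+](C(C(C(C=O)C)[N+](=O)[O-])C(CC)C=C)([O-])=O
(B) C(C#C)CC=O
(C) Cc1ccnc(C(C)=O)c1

[#6][CX3](=O)[#6] describes a carbonyl carbon (no H) flanked by two carbons (a ketone).
(A) has an aldehyde (-CHO) but the carbonyl carbon has H1, so it is not flanked by two carbons.
(B) has an aldehyde (-CHO) but the carbonyl carbon has H1, so it is not flanked by two carbons.
(C) contains an acetyl/ketone group (-C(=O)CH3), which satisfies every atom and bond constraint.
So the answer is (C).

C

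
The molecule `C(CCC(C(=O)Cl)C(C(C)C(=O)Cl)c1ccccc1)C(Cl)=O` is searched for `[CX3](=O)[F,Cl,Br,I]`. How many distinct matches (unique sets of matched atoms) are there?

[CX3](=O)[F,Cl,Br,I] is the SMARTS for an acyl halide: a carbonyl carbon bonded to a halogen.
The molecule carries 3 separate instances of an acyl chloride (-C(=O)Cl) meeting every constraint; each maps to a distinct set of atoms, giving 3 matches.

3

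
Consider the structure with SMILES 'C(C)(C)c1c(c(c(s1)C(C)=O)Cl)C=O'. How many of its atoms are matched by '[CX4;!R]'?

4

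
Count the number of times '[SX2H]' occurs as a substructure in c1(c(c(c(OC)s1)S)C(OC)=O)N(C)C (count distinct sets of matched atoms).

1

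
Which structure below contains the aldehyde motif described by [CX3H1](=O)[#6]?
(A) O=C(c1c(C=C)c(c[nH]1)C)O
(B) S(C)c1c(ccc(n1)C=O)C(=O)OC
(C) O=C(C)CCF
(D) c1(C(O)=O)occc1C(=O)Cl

[CX3H1](=O)[#6] describes an sp2 carbon with one H, double-bonded to O and single-bonded to carbon (an aldehyde).
(A) has a carboxylic acid group (-C(=O)OH) but the carbonyl carbon has H0 and is bonded to O, not H1.
(B) contains an aldehyde (-CHO), which satisfies every atom and bond constraint.
(C) has an acetyl/ketone group (-C(=O)CH3) but the carbonyl carbon has H0 (two carbon neighbours), not H1.
(D) has a carboxylic acid group (-C(=O)OH) but the carbonyl carbon has H0 and is bonded to O, not H1.
So the answer is (B).

B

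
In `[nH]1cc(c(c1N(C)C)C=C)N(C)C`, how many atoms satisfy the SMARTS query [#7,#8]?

3

The query [#7,#8] means: nitrogen or oxygen (comma = OR).
Check the 13 heavy atoms by environment: 1× n (aromatic) → match; 4× c (aromatic) → no; 6× C → no; 2× N → match.
Summing the matching environments: 1 + 2 = 3 matching atoms.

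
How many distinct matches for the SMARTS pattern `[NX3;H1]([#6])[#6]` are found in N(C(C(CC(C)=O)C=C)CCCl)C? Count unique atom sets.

[NX3;H1]([#6])[#6] is the SMARTS for a secondary amine: a trivalent nitrogen with one H, bonded to two carbons.
Exactly one fragment in the molecule meets all constraints, giving 1 match.

1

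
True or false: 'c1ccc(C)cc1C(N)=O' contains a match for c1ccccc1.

True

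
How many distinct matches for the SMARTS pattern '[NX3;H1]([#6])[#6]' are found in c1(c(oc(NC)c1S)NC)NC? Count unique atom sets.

3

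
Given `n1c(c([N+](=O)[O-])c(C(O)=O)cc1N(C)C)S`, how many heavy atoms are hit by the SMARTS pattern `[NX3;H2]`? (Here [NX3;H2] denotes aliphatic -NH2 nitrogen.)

0

Check the 16 heavy atoms by environment: 1× n (aromatic, H0, X2) → no; 4× c (aromatic, H0, X3) → no; 1× c (aromatic, H1, X3) → no; 1× C (H0, X3) → no; 2× O (H0, X1) → no; 1× O (H1, X2) → no; 1× N (H0, X3) → no; 2× C (H3, X4) → no; 1× N (charge +1, H0, X3) → no; 1× O (charge -1, H0, X1) → no; 1× S (H1, X2) → no.
No environment satisfies the query, so 0 matching atoms.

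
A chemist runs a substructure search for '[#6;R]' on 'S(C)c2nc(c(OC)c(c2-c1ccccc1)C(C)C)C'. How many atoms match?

11

The query [#6;R] means: carbon that is part of a ring.
Check the 20 heavy atoms by environment: 1× n (aromatic, in 6-ring) → no; 11× c (aromatic, in 6-ring) → match; 1× O (acyclic) → no; 6× C (acyclic) → no; 1× S (acyclic) → no.
That gives 11 matching atoms.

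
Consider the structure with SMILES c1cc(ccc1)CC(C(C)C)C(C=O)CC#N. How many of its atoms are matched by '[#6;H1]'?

9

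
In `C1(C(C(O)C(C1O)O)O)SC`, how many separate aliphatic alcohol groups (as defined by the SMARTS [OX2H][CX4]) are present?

4

[OX2H][CX4] is the SMARTS for an aliphatic alcohol: a hydroxyl oxygen bound to an sp3 (X4) carbon.
The molecule carries 4 separate instances of a hydroxyl group (-OH) meeting every constraint; each maps to a distinct set of atoms, giving 4 matches.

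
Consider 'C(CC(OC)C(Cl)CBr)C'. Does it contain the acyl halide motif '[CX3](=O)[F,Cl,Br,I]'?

No

The pattern [CX3](=O)[F,Cl,Br,I] describes a carbonyl carbon bonded to a halogen — an acyl halide.
The closest candidate here is a chloro substituent, but the Cl is not on a carbonyl carbon. No other fragment satisfies the full query, so there is no match.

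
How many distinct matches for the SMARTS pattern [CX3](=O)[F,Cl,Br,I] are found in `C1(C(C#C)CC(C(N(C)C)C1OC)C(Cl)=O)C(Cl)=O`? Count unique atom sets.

[CX3](=O)[F,Cl,Br,I] is the SMARTS for an acyl halide: a carbonyl carbon bonded to a halogen.
The molecule carries 2 separate instances of an acyl chloride (-C(=O)Cl) meeting every constraint; each maps to a distinct set of atoms, giving 2 matches.

2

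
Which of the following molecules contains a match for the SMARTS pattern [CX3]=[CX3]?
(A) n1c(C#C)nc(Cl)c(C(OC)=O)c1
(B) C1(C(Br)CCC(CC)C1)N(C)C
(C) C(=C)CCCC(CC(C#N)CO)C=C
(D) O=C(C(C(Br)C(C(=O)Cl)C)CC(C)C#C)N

C

[CX3]=[CX3] describes a non-aromatic C=C double bond between two sp2 carbons (an alkene).
(A) has an ethynyl group (-C#CH) but the C-C bond is a triple bond, not a double bond.
(B) has an ethyl group (-CH2CH3) but its C-C bond is a single bond between CX4 carbons, not CX3=CX3.
(C) contains a vinyl group (-CH=CH2), which satisfies every atom and bond constraint.
(D) has an ethynyl group (-C#CH) but the C-C bond is a triple bond, not a double bond.
So the answer is (C).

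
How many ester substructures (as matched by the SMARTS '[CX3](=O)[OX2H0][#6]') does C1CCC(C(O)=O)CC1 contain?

0

[CX3](=O)[OX2H0][#6] is the SMARTS for an ester: a carbonyl carbon bonded to an oxygen that is itself bonded to carbon (no H on that O).
The molecule has a carboxylic acid group (-C(=O)OH), but the singly-bonded O carries H (OX2H1, not H0); nothing else fits, so there are 0 matches.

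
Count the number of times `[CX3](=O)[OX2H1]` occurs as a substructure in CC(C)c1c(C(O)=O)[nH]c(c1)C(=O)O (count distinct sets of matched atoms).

2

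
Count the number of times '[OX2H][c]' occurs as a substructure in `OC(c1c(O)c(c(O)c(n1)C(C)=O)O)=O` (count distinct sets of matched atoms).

3

[OX2H][c] is the SMARTS for a phenol: a hydroxyl oxygen attached to an aromatic carbon.
The molecule carries 3 separate instances of a hydroxyl group (-OH) meeting every constraint; each maps to a distinct set of atoms, giving 3 matches.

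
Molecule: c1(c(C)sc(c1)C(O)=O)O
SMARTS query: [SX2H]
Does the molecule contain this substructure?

No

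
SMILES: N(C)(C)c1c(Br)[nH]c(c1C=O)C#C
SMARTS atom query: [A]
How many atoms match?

8

Check the 13 heavy atoms by environment: 1× n (aromatic) → no; 4× c (aromatic) → no; 1× N → match; 5× C → match; 1× Br → match; 1× O → match.
Summing the matching environments: 1 + 5 + 1 + 1 = 8 matching atoms.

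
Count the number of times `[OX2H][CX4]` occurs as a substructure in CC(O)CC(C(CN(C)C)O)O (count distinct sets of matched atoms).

3

[OX2H][CX4] is the SMARTS for an aliphatic alcohol: a hydroxyl oxygen bound to an sp3 (X4) carbon.
The molecule carries 3 separate instances of a hydroxyl group (-OH) meeting every constraint; each maps to a distinct set of atoms, giving 3 matches.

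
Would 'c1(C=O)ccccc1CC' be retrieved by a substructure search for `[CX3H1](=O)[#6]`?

Yes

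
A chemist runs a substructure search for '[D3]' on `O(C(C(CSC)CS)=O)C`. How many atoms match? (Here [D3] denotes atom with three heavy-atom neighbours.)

The query [D3] means: atom with exactly three heavy-atom neighbours.
Check the 10 heavy atoms by environment: 2× C (D2) → no; 2× C (D3) → match; 1× O (D1) → no; 1× O (D2) → no; 2× C (D1) → no; 1× S (D1) → no; 1× S (D2) → no.
That gives 2 matching atoms.

2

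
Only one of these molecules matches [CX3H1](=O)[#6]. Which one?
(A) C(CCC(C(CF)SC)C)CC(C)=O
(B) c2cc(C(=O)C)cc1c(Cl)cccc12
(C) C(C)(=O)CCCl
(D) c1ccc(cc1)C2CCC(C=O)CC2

D

[CX3H1](=O)[#6] describes an sp2 carbon with one H, double-bonded to O and single-bonded to carbon (an aldehyde).
(A) has an acetyl/ketone group (-C(=O)CH3) but the carbonyl carbon has H0 (two carbon neighbours), not H1.
(B) has an acetyl/ketone group (-C(=O)CH3) but the carbonyl carbon has H0 (two carbon neighbours), not H1.
(C) has an acetyl/ketone group (-C(=O)CH3) but the carbonyl carbon has H0 (two carbon neighbours), not H1.
(D) contains an aldehyde (-CHO), which satisfies every atom and bond constraint.
So the answer is (D).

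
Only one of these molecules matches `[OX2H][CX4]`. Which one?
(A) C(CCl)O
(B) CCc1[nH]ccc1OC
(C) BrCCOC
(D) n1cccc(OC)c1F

[OX2H][CX4] describes a hydroxyl oxygen bound to an sp3 (X4) carbon (an aliphatic alcohol).
(A) contains a hydroxyl group (-OH), which satisfies every atom and bond constraint.
(B) has a methoxy ether (-OCH3) but the oxygen has H0 (ether), not H1.
(C) has a methoxy ether (-OCH3) but the oxygen has H0 (ether), not H1.
(D) has a methoxy ether (-OCH3) but the oxygen has H0 (ether), not H1.
So the answer is (A).

A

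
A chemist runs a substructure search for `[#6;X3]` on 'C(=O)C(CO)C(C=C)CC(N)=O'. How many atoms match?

4

Check the 12 heavy atoms by environment: 4× C (X4) → no; 4× C (X3) → match; 2× O (X1) → no; 1× O (X2) → no; 1× N (X3) → no.
That gives 4 matching atoms.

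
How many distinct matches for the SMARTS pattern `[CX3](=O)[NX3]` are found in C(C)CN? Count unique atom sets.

[CX3](=O)[NX3] is the SMARTS for an amide: a carbonyl carbon bonded to a trivalent nitrogen.
The molecule has a primary amino group (-NH2), but the -NH2 is not attached to a carbonyl carbon; nothing else fits, so there are 0 matches.

0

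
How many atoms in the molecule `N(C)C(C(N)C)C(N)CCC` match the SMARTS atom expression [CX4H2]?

The query [CX4H2] means: sp3 carbon (X4) with exactly two hydrogens.
Check the 11 heavy atoms by environment: 3× C (H3, X4) → no; 3× C (H1, X4) → no; 2× C (H2, X4) → match; 2× N (H2, X3) → no; 1× N (H1, X3) → no.
That gives 2 matching atoms.

2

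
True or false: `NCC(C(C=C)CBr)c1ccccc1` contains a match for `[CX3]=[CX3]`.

The pattern [CX3]=[CX3] describes a non-aromatic C=C double bond between two sp2 carbons — an alkene.
The molecule carries a vinyl group (-CH=CH2), whose atoms satisfy every constraint of the query, so the pattern matches.

True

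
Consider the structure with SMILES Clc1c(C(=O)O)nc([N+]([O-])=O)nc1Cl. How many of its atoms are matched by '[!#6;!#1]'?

Check the 14 heavy atoms by environment: 2× n (aromatic) → match; 4× c (aromatic) → no; 1× C → no; 3× O → match; 2× Cl → match; 1× N (charge +1) → match; 1× O (charge -1) → match.
Summing the matching environments: 2 + 3 + 2 + 1 + 1 = 9 matching atoms.

9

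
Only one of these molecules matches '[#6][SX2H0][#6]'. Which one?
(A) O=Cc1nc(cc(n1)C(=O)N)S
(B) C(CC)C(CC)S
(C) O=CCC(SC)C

C

[#6][SX2H0][#6] describes an aliphatic sulfur bridging two carbons with no H on the sulfur (a thioether).
(A) has a thiol (-SH) but the sulfur has H1, not H0 bridging two carbons.
(B) has a thiol (-SH) but the sulfur has H1, not H0 bridging two carbons.
(C) contains a methylthio ether (-SCH3), which satisfies every atom and bond constraint.
So the answer is (C).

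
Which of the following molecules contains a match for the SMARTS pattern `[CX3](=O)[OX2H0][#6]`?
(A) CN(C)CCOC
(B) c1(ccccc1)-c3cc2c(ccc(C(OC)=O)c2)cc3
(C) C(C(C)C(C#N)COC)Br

B

[CX3](=O)[OX2H0][#6] describes a carbonyl carbon bonded to an oxygen that is itself bonded to carbon (no H on that O) (an ester).
(A) has a methoxy ether (-OCH3) but the ether oxygen is not adjacent to a C=O carbon.
(B) contains a methyl-ester group (-C(=O)OCH3), which satisfies every atom and bond constraint.
(C) has a methoxy ether (-OCH3) but the ether oxygen is not adjacent to a C=O carbon.
So the answer is (B).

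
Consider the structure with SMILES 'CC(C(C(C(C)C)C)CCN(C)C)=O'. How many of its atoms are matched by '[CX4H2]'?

2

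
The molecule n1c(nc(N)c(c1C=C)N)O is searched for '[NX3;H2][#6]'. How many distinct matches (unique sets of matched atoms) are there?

[NX3;H2][#6] is the SMARTS for a primary amine: a trivalent nitrogen with two H attached to carbon.
The molecule carries 2 separate instances of a primary amino group (-NH2) meeting every constraint; each maps to a distinct set of atoms, giving 2 matches.

2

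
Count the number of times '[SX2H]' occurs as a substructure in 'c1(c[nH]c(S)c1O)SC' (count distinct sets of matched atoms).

1

[SX2H] is the SMARTS for a thiol: an aliphatic sulfur with two connections, one being H.
Exactly one fragment in the molecule meets all constraints, giving 1 match.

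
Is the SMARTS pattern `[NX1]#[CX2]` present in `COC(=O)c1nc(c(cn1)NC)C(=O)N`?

No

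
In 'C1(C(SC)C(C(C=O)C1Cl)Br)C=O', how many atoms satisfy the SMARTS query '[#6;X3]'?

Check the 13 heavy atoms by environment: 6× C (X4) → no; 2× C (X3) → match; 2× O (X1) → no; 1× Br (X1) → no; 1× S (X2) → no; 1× Cl (X1) → no.
That gives 2 matching atoms.

2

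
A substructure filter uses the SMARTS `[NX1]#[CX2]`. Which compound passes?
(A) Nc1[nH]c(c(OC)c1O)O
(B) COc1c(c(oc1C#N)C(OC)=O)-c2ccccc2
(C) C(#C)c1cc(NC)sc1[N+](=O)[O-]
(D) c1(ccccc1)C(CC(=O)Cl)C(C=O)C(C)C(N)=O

B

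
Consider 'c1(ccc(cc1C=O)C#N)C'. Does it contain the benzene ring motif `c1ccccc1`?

The pattern c1ccccc1 describes six aromatic carbons in a ring — a benzene ring.
The required atom environment is present in the molecule, so the pattern matches.

Yes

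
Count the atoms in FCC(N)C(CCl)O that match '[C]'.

The query [C] means: uppercase C matches aliphatic (non-aromatic) carbon only.
Check the 8 heavy atoms by environment: 4× C → match; 1× O → no; 1× F → no; 1× Cl → no; 1× N → no.
That gives 4 matching atoms.

4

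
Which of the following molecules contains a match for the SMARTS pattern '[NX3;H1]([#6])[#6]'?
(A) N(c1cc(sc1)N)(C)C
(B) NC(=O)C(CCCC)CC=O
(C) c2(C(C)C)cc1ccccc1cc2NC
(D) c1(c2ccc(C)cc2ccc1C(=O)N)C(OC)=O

[NX3;H1]([#6])[#6] describes a trivalent nitrogen with one H, bonded to two carbons (a secondary amine).
(A) has a dimethylamino group (-N(CH3)2) but the nitrogen has H0, not H1.
(B) has a primary amide (-C(=O)NH2) but the -C(=O)NH2 nitrogen has H2, not H1.
(C) contains an N-methylamino group (-NHCH3), which satisfies every atom and bond constraint.
(D) has a primary amide (-C(=O)NH2) but the -C(=O)NH2 nitrogen has H2, not H1.
So the answer is (C).

C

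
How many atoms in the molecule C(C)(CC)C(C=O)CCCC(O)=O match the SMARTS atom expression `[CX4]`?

8

Check the 13 heavy atoms by environment: 8× C (X4) → match; 2× C (X3) → no; 2× O (X1) → no; 1× O (X2) → no.
That gives 8 matching atoms.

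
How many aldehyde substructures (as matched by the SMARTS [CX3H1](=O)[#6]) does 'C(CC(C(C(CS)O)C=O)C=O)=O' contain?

3

[CX3H1](=O)[#6] is the SMARTS for an aldehyde: an sp2 carbon with one H, double-bonded to O and single-bonded to carbon.
The molecule carries 3 separate instances of an aldehyde (-CHO) meeting every constraint; each maps to a distinct set of atoms, giving 3 matches.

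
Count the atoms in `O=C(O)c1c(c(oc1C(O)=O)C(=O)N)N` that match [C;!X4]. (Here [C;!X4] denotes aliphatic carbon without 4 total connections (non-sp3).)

Check the 15 heavy atoms by environment: 1× o (aromatic, X2) → no; 4× c (aromatic, X3) → no; 3× C (X3) → match; 3× O (X1) → no; 2× N (X3) → no; 2× O (X2) → no.
That gives 3 matching atoms.

3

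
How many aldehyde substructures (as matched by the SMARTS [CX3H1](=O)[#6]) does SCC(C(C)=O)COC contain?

0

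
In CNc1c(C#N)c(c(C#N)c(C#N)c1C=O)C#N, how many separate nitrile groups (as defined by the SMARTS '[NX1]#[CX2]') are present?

4

[NX1]#[CX2] is the SMARTS for a nitrile: a nitrogen triple-bonded to a two-connected carbon.
The molecule carries 4 separate instances of a nitrile (-C#N) meeting every constraint; each maps to a distinct set of atoms, giving 4 matches.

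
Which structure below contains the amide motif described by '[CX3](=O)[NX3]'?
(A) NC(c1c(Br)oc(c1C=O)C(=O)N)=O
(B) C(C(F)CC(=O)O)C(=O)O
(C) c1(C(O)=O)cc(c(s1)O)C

A

[CX3](=O)[NX3] describes a carbonyl carbon bonded to a trivalent nitrogen (an amide).
(A) contains a primary amide (-C(=O)NH2), which satisfies every atom and bond constraint.
(B) has a carboxylic acid group (-C(=O)OH) but the carbonyl is bonded to O, not to an NX3 nitrogen.
(C) has a carboxylic acid group (-C(=O)OH) but the carbonyl is bonded to O, not to an NX3 nitrogen.
So the answer is (A).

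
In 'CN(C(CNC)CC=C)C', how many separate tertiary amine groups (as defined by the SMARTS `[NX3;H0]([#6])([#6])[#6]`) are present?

[NX3;H0]([#6])([#6])[#6] is the SMARTS for a tertiary amine: a trivalent nitrogen with no H, bonded to three carbons.
Exactly one fragment in the molecule meets all constraints, giving 1 match.

1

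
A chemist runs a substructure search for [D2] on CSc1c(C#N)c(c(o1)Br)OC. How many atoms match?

4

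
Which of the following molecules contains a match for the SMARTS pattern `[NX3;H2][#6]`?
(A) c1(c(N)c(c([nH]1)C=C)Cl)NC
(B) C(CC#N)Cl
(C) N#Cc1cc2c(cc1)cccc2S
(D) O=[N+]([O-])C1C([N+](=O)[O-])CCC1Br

[NX3;H2][#6] describes a trivalent nitrogen with two H attached to carbon (a primary amine).
(A) contains a primary amino group (-NH2), which satisfies every atom and bond constraint.
(B) has a nitrile (-C#N) but the nitrogen is NX1 (triple-bonded), not NX3 with two H.
(C) has a nitrile (-C#N) but the nitrogen is NX1 (triple-bonded), not NX3 with two H.
(D) has a nitro group (-[N+](=O)[O-]) but the nitrogen is [N+] with no H, not NX3H2.
So the answer is (A).

A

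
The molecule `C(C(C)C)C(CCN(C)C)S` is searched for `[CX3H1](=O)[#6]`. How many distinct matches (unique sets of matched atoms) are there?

0

[CX3H1](=O)[#6] is the SMARTS for an aldehyde: an sp2 carbon with one H, double-bonded to O and single-bonded to carbon.
No fragment in the molecule satisfies every constraint, giving 0 matches.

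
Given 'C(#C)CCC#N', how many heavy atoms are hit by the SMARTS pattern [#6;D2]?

The query [#6;D2] means: any carbon bonded to exactly two heavy atoms.
Check the 6 heavy atoms by environment: 4× C (D2) → match; 1× N (D1) → no; 1× C (D1) → no.
That gives 4 matching atoms.

4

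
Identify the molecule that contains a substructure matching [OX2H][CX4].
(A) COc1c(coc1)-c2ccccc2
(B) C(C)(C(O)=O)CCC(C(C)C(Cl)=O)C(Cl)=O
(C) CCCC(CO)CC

[OX2H][CX4] describes a hydroxyl oxygen bound to an sp3 (X4) carbon (an aliphatic alcohol).
(A) has a methoxy ether (-OCH3) but the oxygen has H0 (ether), not H1.
(B) has a carboxylic acid group (-C(=O)OH) but the -OH is on a CX3 carbonyl carbon, not a CX4 carbon.
(C) contains a hydroxyl group (-OH), which satisfies every atom and bond constraint.
So the answer is (C).

C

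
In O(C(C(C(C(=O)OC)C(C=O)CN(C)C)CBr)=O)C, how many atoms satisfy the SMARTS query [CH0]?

2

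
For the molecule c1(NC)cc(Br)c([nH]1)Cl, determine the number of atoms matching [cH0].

The query [cH0] means: aromatic carbon with no attached hydrogen (substituted or ring-fusion).
Check the 9 heavy atoms by environment: 1× n (aromatic, H1) → no; 3× c (aromatic, H0) → match; 1× c (aromatic, H1) → no; 1× Br (H0) → no; 1× Cl (H0) → no; 1× N (H1) → no; 1× C (H3) → no.
That gives 3 matching atoms.

3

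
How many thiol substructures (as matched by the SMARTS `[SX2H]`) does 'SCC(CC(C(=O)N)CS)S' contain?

3

[SX2H] is the SMARTS for a thiol: an aliphatic sulfur with two connections, one being H.
The molecule carries 3 separate instances of a thiol (-SH) meeting every constraint; each maps to a distinct set of atoms, giving 3 matches.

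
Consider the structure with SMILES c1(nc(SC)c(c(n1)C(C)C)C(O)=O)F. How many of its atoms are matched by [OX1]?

The query [OX1] means: aliphatic oxygen with one total connection — typically a carbonyl =O or an oxide.
Check the 15 heavy atoms by environment: 2× n (aromatic, X2) → no; 4× c (aromatic, X3) → no; 1× C (X3) → no; 1× O (X1) → match; 1× O (X2) → no; 4× C (X4) → no; 1× F (X1) → no; 1× S (X2) → no.
That gives 1 matching atom.

1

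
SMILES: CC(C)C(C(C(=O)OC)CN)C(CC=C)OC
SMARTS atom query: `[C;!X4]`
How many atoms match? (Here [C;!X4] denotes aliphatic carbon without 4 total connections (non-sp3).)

Check the 17 heavy atoms by environment: 10× C (X4) → no; 1× N (X3) → no; 3× C (X3) → match; 1× O (X1) → no; 2× O (X2) → no.
That gives 3 matching atoms.

3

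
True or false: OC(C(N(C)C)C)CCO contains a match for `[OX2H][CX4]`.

True

The pattern [OX2H][CX4] describes a hydroxyl oxygen bound to an sp3 (X4) carbon — an aliphatic alcohol.
The molecule carries a hydroxyl group (-OH), whose atoms satisfy every constraint of the query, so the pattern matches.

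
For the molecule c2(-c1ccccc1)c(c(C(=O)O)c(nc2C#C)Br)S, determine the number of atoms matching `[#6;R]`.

Check the 19 heavy atoms by environment: 1× n (aromatic, in 6-ring) → no; 11× c (aromatic, in 6-ring) → match; 3× C (acyclic) → no; 1× Br (acyclic) → no; 2× O (acyclic) → no; 1× S (acyclic) → no.
That gives 11 matching atoms.

11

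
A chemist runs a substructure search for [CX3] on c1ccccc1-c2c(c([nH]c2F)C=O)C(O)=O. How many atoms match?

The query [CX3] means: C with X3: aliphatic carbon with exactly 3 total connections.
Check the 17 heavy atoms by environment: 1× n (aromatic, X3) → no; 10× c (aromatic, X3) → no; 2× C (X3) → match; 2× O (X1) → no; 1× F (X1) → no; 1× O (X2) → no.
That gives 2 matching atoms.

2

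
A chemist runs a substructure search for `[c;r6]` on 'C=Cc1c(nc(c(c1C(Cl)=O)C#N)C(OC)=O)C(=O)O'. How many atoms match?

Check the 20 heavy atoms by environment: 1× n (aromatic, in 6-ring) → no; 5× c (aromatic, in 6-ring) → match; 7× C (acyclic) → no; 5× O (acyclic) → no; 1× Cl (acyclic) → no; 1× N (acyclic) → no.
That gives 5 matching atoms.

5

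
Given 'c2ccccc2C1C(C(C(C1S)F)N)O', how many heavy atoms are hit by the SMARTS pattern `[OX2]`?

The query [OX2] means: aliphatic oxygen with two total connections — ether, hydroxyl, or ester single-bond O.
Check the 15 heavy atoms by environment: 5× C (X4) → no; 1× N (X3) → no; 1× S (X2) → no; 6× c (aromatic, X3) → no; 1× O (X2) → match; 1× F (X1) → no.
That gives 1 matching atom.

1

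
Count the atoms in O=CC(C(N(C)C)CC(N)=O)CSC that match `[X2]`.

The query [X2] means: any atom with exactly two total connections (bonds + H).
Check the 14 heavy atoms by environment: 7× C (X4) → no; 2× C (X3) → no; 2× O (X1) → no; 1× S (X2) → match; 2× N (X3) → no.
That gives 1 matching atom.

1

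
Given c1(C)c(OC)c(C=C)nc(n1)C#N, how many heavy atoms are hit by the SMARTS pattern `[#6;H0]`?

5

The query [#6;H0] means: any carbon with no attached hydrogen.
Check the 13 heavy atoms by environment: 2× n (aromatic, H0) → no; 4× c (aromatic, H0) → match; 1× C (H0) → match; 1× N (H0) → no; 1× O (H0) → no; 2× C (H3) → no; 1× C (H1) → no; 1× C (H2) → no.
Summing the matching environments: 4 + 1 = 5 matching atoms.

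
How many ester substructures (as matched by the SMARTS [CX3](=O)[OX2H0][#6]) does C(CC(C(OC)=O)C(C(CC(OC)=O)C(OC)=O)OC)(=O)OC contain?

4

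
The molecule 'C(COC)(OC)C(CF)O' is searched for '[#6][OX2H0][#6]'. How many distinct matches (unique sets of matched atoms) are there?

2

[#6][OX2H0][#6] is the SMARTS for an ether: an aliphatic oxygen bridging two carbons with no H on the oxygen.
The molecule carries 2 separate instances of a methoxy ether (-OCH3) meeting every constraint; each maps to a distinct set of atoms, giving 2 matches.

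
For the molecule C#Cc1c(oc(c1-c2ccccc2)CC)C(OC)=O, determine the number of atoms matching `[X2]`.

4

Check the 19 heavy atoms by environment: 1× o (aromatic, X2) → match; 10× c (aromatic, X3) → no; 1× C (X3) → no; 1× O (X1) → no; 1× O (X2) → match; 3× C (X4) → no; 2× C (X2) → match.
Summing the matching environments: 1 + 1 + 2 = 4 matching atoms.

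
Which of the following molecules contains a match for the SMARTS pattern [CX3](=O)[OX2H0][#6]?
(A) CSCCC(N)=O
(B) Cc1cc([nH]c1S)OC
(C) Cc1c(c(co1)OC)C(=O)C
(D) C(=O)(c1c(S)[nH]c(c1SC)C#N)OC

D

[CX3](=O)[OX2H0][#6] describes a carbonyl carbon bonded to an oxygen that is itself bonded to carbon (no H on that O) (an ester).
(A) has a primary amide (-C(=O)NH2) but the carbonyl is bonded to N, not to an O-C linkage.
(B) has a methoxy ether (-OCH3) but the ether oxygen is not adjacent to a C=O carbon.
(C) has a methoxy ether (-OCH3) but the ether oxygen is not adjacent to a C=O carbon.
(D) contains a methyl-ester group (-C(=O)OCH3), which satisfies every atom and bond constraint.
So the answer is (D).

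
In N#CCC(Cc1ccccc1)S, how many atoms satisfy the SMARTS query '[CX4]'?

Check the 12 heavy atoms by environment: 3× C (X4) → match; 1× S (X2) → no; 6× c (aromatic, X3) → no; 1× C (X2) → no; 1× N (X1) → no.
That gives 3 matching atoms.

3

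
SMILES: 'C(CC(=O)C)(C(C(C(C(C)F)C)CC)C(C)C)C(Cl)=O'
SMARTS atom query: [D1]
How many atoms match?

10

Check the 20 heavy atoms by environment: 6× C (D1) → match; 8× C (D3) → no; 2× C (D2) → no; 1× F (D1) → match; 2× O (D1) → match; 1× Cl (D1) → match.
Summing the matching environments: 6 + 1 + 2 + 1 = 10 matching atoms.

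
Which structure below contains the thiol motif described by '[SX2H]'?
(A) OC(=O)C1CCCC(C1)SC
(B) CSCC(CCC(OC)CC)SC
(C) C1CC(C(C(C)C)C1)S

C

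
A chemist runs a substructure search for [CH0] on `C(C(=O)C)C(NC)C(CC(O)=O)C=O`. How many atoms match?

2

The query [CH0] means: aliphatic carbon with no attached hydrogen.
Check the 14 heavy atoms by environment: 2× C (H2) → no; 3× C (H1) → no; 2× C (H0) → match; 3× O (H0) → no; 2× C (H3) → no; 1× N (H1) → no; 1× O (H1) → no.
That gives 2 matching atoms.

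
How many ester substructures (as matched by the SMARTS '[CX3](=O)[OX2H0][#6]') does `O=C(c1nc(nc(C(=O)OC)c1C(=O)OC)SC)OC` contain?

3

[CX3](=O)[OX2H0][#6] is the SMARTS for an ester: a carbonyl carbon bonded to an oxygen that is itself bonded to carbon (no H on that O).
The molecule carries 3 separate instances of a methyl-ester group (-C(=O)OCH3) meeting every constraint; each maps to a distinct set of atoms, giving 3 matches.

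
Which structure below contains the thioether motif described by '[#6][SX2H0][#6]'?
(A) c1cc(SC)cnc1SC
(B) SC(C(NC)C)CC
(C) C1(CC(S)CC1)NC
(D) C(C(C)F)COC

[#6][SX2H0][#6] describes an aliphatic sulfur bridging two carbons with no H on the sulfur (a thioether).
(A) contains a methylthio ether (-SCH3), which satisfies every atom and bond constraint.
(B) has a thiol (-SH) but the sulfur has H1, not H0 bridging two carbons.
(C) has a thiol (-SH) but the sulfur has H1, not H0 bridging two carbons.
(D) has a methoxy ether (-OCH3) but the bridging atom is O, not S.
So the answer is (A).

A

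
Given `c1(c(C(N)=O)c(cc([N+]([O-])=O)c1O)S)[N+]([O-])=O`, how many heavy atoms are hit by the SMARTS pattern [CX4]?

0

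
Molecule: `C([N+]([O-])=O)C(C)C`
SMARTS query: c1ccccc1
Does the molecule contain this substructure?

No

The pattern c1ccccc1 describes six aromatic carbons in a ring — a benzene ring.
The closest candidate here is a methyl group (-CH3), but no six-membered all-carbon aromatic ring is present. No other fragment satisfies the full query, so there is no match.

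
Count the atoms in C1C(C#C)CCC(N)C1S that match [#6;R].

6

Check the 10 heavy atoms by environment: 6× C (in 6-ring) → match; 2× C (acyclic) → no; 1× N (acyclic) → no; 1× S (acyclic) → no.
That gives 6 matching atoms.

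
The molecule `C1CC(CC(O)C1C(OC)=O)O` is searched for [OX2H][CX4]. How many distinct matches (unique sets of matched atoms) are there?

2

[OX2H][CX4] is the SMARTS for an aliphatic alcohol: a hydroxyl oxygen bound to an sp3 (X4) carbon.
The molecule carries 2 separate instances of a hydroxyl group (-OH) meeting every constraint; each maps to a distinct set of atoms, giving 2 matches.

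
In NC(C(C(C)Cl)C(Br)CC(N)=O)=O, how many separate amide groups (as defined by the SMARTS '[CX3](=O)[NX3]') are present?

[CX3](=O)[NX3] is the SMARTS for an amide: a carbonyl carbon bonded to a trivalent nitrogen.
The molecule carries 2 separate instances of a primary amide (-C(=O)NH2) meeting every constraint; each maps to a distinct set of atoms, giving 2 matches.

2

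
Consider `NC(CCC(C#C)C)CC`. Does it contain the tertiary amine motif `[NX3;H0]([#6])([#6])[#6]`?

No

The pattern [NX3;H0]([#6])([#6])[#6] describes a trivalent nitrogen with no H, bonded to three carbons — a tertiary amine.
The closest candidate here is a primary amino group (-NH2), but the nitrogen has H2, not H0 with three carbons. No other fragment satisfies the full query, so there is no match.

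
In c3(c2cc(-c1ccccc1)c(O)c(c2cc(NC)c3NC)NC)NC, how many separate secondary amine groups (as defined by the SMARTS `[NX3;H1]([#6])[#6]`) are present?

4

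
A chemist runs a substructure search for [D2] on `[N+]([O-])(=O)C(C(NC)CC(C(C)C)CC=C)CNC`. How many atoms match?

6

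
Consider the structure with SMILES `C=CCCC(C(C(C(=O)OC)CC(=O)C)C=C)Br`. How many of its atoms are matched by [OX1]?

2

The query [OX1] means: aliphatic oxygen with one total connection — typically a carbonyl =O or an oxide.
Check the 18 heavy atoms by environment: 8× C (X4) → no; 6× C (X3) → no; 1× Br (X1) → no; 2× O (X1) → match; 1× O (X2) → no.
That gives 2 matching atoms.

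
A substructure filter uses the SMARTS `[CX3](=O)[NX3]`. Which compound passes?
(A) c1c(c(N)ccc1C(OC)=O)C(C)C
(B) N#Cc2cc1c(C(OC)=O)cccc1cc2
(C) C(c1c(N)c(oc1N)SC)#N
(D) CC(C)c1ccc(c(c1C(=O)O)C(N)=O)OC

[CX3](=O)[NX3] describes a carbonyl carbon bonded to a trivalent nitrogen (an amide).
(A) has a primary amino group (-NH2) but the -NH2 is not attached to a carbonyl carbon.
(B) has a methyl-ester group (-C(=O)OCH3) but the carbonyl is bonded to O, not to an NX3 nitrogen.
(C) has a primary amino group (-NH2) but the -NH2 is not attached to a carbonyl carbon.
(D) contains a primary amide (-C(=O)NH2), which satisfies every atom and bond constraint.
So the answer is (D).

D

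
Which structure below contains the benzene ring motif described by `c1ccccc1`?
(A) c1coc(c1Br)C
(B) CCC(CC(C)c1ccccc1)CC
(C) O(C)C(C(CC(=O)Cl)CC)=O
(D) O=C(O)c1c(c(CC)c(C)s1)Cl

B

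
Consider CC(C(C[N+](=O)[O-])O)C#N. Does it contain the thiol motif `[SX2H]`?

No

The pattern [SX2H] describes an aliphatic sulfur with two connections, one being H — a thiol.
The closest candidate here is a hydroxyl group (-OH), but it is an -OH, not an -SH. No other fragment satisfies the full query, so there is no match.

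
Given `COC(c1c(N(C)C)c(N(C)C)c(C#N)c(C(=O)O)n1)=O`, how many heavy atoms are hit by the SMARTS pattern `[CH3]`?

5

Check the 21 heavy atoms by environment: 1× n (aromatic, H0) → no; 5× c (aromatic, H0) → no; 3× N (H0) → no; 5× C (H3) → match; 3× C (H0) → no; 3× O (H0) → no; 1× O (H1) → no.
That gives 5 matching atoms.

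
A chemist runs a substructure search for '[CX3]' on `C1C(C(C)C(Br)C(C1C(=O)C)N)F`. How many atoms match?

1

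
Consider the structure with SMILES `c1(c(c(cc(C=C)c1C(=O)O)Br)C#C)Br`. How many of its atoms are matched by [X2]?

Check the 15 heavy atoms by environment: 6× c (aromatic, X3) → no; 2× Br (X1) → no; 2× C (X2) → match; 3× C (X3) → no; 1× O (X1) → no; 1× O (X2) → match.
Summing the matching environments: 2 + 1 = 3 matching atoms.

3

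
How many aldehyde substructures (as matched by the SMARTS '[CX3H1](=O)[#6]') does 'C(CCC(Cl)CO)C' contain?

[CX3H1](=O)[#6] is the SMARTS for an aldehyde: an sp2 carbon with one H, double-bonded to O and single-bonded to carbon.
No fragment in the molecule satisfies every constraint, giving 0 matches.

0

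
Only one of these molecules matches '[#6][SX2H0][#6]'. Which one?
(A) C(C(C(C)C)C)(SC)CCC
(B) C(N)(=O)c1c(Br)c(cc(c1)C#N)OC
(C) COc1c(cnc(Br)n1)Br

[#6][SX2H0][#6] describes an aliphatic sulfur bridging two carbons with no H on the sulfur (a thioether).
(A) contains a methylthio ether (-SCH3), which satisfies every atom and bond constraint.
(B) has a methoxy ether (-OCH3) but the bridging atom is O, not S.
(C) has a methoxy ether (-OCH3) but the bridging atom is O, not S.
So the answer is (A).

A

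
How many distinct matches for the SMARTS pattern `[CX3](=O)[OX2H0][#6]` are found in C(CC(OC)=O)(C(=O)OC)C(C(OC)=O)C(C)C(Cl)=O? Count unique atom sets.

3

[CX3](=O)[OX2H0][#6] is the SMARTS for an ester: a carbonyl carbon bonded to an oxygen that is itself bonded to carbon (no H on that O).
The molecule carries 3 separate instances of a methyl-ester group (-C(=O)OCH3) meeting every constraint; each maps to a distinct set of atoms, giving 3 matches.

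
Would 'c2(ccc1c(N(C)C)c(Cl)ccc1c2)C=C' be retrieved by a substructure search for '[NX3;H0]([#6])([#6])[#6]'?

Yes

The pattern [NX3;H0]([#6])([#6])[#6] describes a trivalent nitrogen with no H, bonded to three carbons — a tertiary amine.
The molecule carries a dimethylamino group (-N(CH3)2), whose atoms satisfy every constraint of the query, so the pattern matches.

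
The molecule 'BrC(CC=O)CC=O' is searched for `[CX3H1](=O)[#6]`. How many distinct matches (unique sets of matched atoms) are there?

2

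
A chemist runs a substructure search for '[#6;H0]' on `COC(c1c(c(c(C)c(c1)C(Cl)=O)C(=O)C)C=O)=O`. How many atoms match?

8

The query [#6;H0] means: any carbon with no attached hydrogen.
Check the 19 heavy atoms by environment: 5× c (aromatic, H0) → match; 1× c (aromatic, H1) → no; 3× C (H3) → no; 1× C (H1) → no; 5× O (H0) → no; 3× C (H0) → match; 1× Cl (H0) → no.
Summing the matching environments: 5 + 3 = 8 matching atoms.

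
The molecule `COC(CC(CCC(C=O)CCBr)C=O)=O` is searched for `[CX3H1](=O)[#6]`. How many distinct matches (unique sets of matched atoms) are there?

2

[CX3H1](=O)[#6] is the SMARTS for an aldehyde: an sp2 carbon with one H, double-bonded to O and single-bonded to carbon.
The molecule carries 2 separate instances of an aldehyde (-CHO) meeting every constraint; each maps to a distinct set of atoms, giving 2 matches.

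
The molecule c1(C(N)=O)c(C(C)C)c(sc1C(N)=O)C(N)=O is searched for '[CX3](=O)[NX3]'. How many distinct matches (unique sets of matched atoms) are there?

3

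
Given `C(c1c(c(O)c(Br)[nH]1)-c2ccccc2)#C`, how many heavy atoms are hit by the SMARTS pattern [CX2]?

2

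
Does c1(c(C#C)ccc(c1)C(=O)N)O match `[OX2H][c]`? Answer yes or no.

The pattern [OX2H][c] describes a hydroxyl oxygen attached to an aromatic carbon — a phenol.
The molecule carries a hydroxyl group (-OH), whose atoms satisfy every constraint of the query, so the pattern matches.

Yes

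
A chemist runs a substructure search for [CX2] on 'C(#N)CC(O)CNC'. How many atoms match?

The query [CX2] means: C with X2: aliphatic carbon with exactly 2 total connections.
Check the 8 heavy atoms by environment: 4× C (X4) → no; 1× O (X2) → no; 1× C (X2) → match; 1× N (X1) → no; 1× N (X3) → no.
That gives 1 matching atom.

1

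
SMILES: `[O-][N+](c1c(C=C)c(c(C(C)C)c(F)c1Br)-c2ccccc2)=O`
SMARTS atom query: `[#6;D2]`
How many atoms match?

The query [#6;D2] means: any carbon bonded to exactly two heavy atoms.
Check the 22 heavy atoms by environment: 7× c (aromatic, D3) → no; 1× N (charge +1, D3) → no; 1× O (charge -1, D1) → no; 1× O (D1) → no; 1× C (D3) → no; 3× C (D1) → no; 5× c (aromatic, D2) → match; 1× C (D2) → match; 1× Br (D1) → no; 1× F (D1) → no.
Summing the matching environments: 5 + 1 = 6 matching atoms.

6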